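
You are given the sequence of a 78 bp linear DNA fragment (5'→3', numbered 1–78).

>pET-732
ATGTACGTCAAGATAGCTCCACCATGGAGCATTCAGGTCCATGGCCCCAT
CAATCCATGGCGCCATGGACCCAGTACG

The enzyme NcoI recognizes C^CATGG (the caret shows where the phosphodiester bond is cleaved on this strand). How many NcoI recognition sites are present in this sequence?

CCATGG occurs starting at positions 22, 39, 55, 63.
NcoI cuts at 4 sites.

4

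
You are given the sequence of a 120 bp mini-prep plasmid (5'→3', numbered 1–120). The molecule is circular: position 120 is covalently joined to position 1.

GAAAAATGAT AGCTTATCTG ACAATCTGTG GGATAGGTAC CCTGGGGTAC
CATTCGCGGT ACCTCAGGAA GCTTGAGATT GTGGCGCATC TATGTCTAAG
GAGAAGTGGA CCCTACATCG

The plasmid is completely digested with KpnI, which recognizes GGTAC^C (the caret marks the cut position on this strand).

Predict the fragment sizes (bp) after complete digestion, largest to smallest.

98, 12, 10 bp

KpnI sites (GGTACC) start at positions 36, 46, 58.
KpnI cuts after base 5 of each site (before the last base), so after positions 40, 50, 62.
Circular molecule, 3 cuts → 3 fragments:
  41–50 → 10 bp
  51–62 → 12 bp
  63–120 then 1–40 → 58 + 40 = 98 bp
Sorted largest to smallest: 98, 12, 10 bp.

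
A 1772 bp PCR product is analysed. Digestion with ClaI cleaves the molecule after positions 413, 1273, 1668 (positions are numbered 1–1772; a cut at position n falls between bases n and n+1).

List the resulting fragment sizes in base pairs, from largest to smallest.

Linear molecule, 3 cuts → 4 fragments:
  413 − 0 = 413 bp
  1273 − 413 = 860 bp
  1668 − 1273 = 395 bp
  1772 − 1668 = 104 bp
Sorted largest to smallest: 860, 413, 395, 104 bp.

860, 413, 395, 104 bp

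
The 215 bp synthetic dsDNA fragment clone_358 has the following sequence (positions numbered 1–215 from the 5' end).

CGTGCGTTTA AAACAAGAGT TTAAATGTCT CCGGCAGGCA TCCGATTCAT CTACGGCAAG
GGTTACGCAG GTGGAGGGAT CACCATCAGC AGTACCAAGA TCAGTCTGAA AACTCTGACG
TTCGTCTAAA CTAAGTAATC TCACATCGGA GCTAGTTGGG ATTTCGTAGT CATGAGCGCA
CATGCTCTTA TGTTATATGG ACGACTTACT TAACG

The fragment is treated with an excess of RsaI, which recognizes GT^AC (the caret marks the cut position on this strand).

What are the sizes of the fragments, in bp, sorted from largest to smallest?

122, 93 bp

The RsaI site (GTAC) starts at position 92.
RsaI cuts after base 2 of each site, so after position 93.
Linear molecule, 1 cut → 2 fragments:
  1–93 → 93 bp
  94–215 → 122 bp
Sorted largest to smallest: 122, 93 bp.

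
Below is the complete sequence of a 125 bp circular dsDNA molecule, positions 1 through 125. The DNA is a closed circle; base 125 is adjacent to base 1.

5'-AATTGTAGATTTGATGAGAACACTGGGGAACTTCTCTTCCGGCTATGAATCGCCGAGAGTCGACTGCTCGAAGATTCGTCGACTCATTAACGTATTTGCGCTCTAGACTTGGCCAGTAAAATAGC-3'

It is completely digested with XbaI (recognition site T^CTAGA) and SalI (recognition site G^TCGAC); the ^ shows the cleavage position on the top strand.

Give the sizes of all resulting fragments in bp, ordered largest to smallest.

82, 24, 19 bp

The XbaI site (TCTAGA) starts at position 102.
XbaI cuts after the first base of each site, so after position 102.
SalI sites (GTCGAC) start at positions 59, 78.
SalI cuts after the first base of each site, so after positions 59, 78.
Combined cut positions: 59, 78, 102.
Circular molecule, 3 cuts → 3 fragments:
  60–78 → 19 bp
  79–102 → 24 bp
  103–125 then 1–59 → 23 + 59 = 82 bp
Sorted largest to smallest: 82, 24, 19 bp.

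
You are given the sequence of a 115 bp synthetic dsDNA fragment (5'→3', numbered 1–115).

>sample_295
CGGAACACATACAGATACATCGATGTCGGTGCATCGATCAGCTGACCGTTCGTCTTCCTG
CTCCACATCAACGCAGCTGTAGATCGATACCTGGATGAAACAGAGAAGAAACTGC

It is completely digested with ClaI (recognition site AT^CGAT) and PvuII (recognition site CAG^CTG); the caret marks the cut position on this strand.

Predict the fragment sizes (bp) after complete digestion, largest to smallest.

ClaI sites (ATCGAT) start at positions 19, 33, 83.
ClaI cuts after base 2 of each site, so after positions 20, 34, 84.
PvuII sites (CAGCTG) start at positions 39, 74.
PvuII cuts after base 3 of each site, so after positions 41, 76.
Combined cut positions: 20, 34, 41, 76, 84.
Linear molecule, 5 cuts → 6 fragments:
  1–20 → 20 bp
  21–34 → 14 bp
  35–41 → 7 bp
  42–76 → 35 bp
  77–84 → 8 bp
  85–115 → 31 bp
Sorted largest to smallest: 35, 31, 20, 14, 8, 7 bp.

35, 31, 20, 14, 8, 7 bp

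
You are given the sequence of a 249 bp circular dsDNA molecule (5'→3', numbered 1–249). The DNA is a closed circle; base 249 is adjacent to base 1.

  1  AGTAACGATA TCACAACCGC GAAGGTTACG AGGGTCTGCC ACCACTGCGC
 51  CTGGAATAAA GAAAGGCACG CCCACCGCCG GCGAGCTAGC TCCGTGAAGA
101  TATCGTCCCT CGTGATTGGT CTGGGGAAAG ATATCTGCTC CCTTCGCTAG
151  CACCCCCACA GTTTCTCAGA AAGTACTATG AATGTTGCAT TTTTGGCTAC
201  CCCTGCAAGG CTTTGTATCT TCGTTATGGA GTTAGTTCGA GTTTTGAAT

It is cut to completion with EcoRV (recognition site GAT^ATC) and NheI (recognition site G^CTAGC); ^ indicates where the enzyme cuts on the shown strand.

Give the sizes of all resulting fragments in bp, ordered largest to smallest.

EcoRV sites (GATATC) start at positions 7, 99, 130.
EcoRV cuts after base 3 of each site, so after positions 9, 101, 132.
NheI sites (GCTAGC) start at positions 85, 146.
NheI cuts after the first base of each site, so after positions 85, 146.
Combined cut positions: 9, 85, 101, 132, 146.
Circular molecule, 5 cuts → 5 fragments:
  10–85 → 76 bp
  86–101 → 16 bp
  102–132 → 31 bp
  133–146 → 14 bp
  147–249 then 1–9 → 103 + 9 = 112 bp
Sorted largest to smallest: 112, 76, 31, 16, 14 bp.

112, 76, 31, 16, 14 bp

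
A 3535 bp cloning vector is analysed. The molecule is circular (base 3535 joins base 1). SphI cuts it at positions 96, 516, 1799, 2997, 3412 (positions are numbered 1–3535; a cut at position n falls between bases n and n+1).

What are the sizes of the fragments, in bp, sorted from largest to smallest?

Circular molecule, 5 cuts → 5 fragments:
  516 − 96 = 420 bp
  1799 − 516 = 1283 bp
  2997 − 1799 = 1198 bp
  3412 − 2997 = 415 bp
  wrap: 3535 − 3412 + 96 = 219 bp
Sorted largest to smallest: 1283, 1198, 420, 415, 219 bp.

1283, 1198, 420, 415, 219 bp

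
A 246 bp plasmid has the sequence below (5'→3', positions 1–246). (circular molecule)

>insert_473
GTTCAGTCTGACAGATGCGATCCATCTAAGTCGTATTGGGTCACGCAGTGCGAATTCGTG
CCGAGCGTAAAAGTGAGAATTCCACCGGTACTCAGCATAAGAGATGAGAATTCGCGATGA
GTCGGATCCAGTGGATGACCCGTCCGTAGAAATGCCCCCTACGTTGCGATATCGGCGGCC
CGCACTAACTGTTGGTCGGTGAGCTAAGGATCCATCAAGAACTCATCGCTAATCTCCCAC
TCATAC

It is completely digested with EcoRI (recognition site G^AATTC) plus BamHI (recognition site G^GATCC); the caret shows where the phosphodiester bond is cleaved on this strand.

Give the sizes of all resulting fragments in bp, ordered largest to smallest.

EcoRI sites (GAATTC) start at positions 52, 77, 108.
EcoRI cuts after the first base of each site, so after positions 52, 77, 108.
BamHI sites (GGATCC) start at positions 124, 208.
BamHI cuts after the first base of each site, so after positions 124, 208.
Combined cut positions: 52, 77, 108, 124, 208.
Circular molecule, 5 cuts → 5 fragments:
  53–77 → 25 bp
  78–108 → 31 bp
  109–124 → 16 bp
  125–208 → 84 bp
  209–246 then 1–52 → 38 + 52 = 90 bp
Sorted largest to smallest: 90, 84, 31, 25, 16 bp.

90, 84, 31, 25, 16 bp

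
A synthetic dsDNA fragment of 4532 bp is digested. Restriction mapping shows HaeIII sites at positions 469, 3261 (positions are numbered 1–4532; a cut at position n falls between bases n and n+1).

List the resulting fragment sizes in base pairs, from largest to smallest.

Linear molecule, 2 cuts → 3 fragments:
  469 − 0 = 469 bp
  3261 − 469 = 2792 bp
  4532 − 3261 = 1271 bp
Sorted largest to smallest: 2792, 1271, 469 bp.

2792, 1271, 469 bp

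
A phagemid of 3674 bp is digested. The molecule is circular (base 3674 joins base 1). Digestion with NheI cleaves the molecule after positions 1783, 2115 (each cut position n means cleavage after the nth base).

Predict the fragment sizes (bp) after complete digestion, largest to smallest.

Circular molecule, 2 cuts → 2 fragments:
  2115 − 1783 = 332 bp
  wrap: 3674 − 2115 + 1783 = 3342 bp
Sorted largest to smallest: 3342, 332 bp.

3342, 332 bp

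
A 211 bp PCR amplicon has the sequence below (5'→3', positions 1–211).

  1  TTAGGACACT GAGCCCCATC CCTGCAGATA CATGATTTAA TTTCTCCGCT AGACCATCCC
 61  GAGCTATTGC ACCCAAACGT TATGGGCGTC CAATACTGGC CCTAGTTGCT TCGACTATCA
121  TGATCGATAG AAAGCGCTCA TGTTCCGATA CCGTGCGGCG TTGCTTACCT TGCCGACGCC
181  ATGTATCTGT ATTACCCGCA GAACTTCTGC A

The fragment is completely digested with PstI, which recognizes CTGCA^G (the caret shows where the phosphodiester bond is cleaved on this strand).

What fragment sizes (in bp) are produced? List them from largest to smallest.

185, 26 bp

The PstI site (CTGCAG) starts at position 22.
PstI cuts after base 5 of each site (before the last base), so after position 26.
Linear molecule, 1 cut → 2 fragments:
  1–26 → 26 bp
  27–211 → 185 bp
Sorted largest to smallest: 185, 26 bp.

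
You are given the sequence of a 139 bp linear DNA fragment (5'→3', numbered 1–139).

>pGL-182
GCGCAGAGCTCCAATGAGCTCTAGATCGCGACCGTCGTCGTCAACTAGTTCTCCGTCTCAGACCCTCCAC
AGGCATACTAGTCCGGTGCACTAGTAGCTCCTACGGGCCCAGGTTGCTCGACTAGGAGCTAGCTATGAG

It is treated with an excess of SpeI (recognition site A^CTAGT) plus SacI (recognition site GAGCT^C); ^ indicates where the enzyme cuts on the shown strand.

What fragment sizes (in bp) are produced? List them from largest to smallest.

49, 33, 24, 13, 10, 10 bp

SpeI sites (ACTAGT) start at positions 44, 77, 90.
SpeI cuts after the first base of each site, so after positions 44, 77, 90.
SacI sites (GAGCTC) start at positions 6, 16.
SacI cuts after base 5 of each site (before the last base), so after positions 10, 20.
Combined cut positions: 10, 20, 44, 77, 90.
Linear molecule, 5 cuts → 6 fragments:
  1–10 → 10 bp
  11–20 → 10 bp
  21–44 → 24 bp
  45–77 → 33 bp
  78–90 → 13 bp
  91–139 → 49 bp
Sorted largest to smallest: 49, 33, 24, 13, 10, 10 bp.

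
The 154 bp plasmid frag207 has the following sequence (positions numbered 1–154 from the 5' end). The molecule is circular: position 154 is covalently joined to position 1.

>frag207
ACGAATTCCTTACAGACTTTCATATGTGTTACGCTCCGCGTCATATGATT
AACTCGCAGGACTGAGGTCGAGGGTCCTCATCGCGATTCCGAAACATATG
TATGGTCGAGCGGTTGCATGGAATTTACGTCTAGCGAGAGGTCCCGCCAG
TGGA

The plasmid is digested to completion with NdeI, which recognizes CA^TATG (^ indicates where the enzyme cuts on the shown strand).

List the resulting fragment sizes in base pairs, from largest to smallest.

NdeI sites (CATATG) start at positions 21, 42, 95.
NdeI cuts after base 2 of each site, so after positions 22, 43, 96.
Circular molecule, 3 cuts → 3 fragments:
  23–43 → 21 bp
  44–96 → 53 bp
  97–154 then 1–22 → 58 + 22 = 80 bp
Sorted largest to smallest: 80, 53, 21 bp.

80, 53, 21 bp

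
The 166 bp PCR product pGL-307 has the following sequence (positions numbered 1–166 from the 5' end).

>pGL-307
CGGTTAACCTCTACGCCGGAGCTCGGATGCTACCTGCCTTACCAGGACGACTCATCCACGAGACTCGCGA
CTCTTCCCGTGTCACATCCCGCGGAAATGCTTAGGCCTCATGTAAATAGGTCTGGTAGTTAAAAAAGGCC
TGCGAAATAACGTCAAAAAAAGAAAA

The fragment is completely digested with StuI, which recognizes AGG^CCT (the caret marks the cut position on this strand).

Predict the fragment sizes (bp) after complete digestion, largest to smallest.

StuI sites (AGGCCT) start at positions 103, 136.
StuI cuts after base 3 of each site, so after positions 105, 138.
Linear molecule, 2 cuts → 3 fragments:
  1–105 → 105 bp
  106–138 → 33 bp
  139–166 → 28 bp
Sorted largest to smallest: 105, 33, 28 bp.

105, 33, 28 bp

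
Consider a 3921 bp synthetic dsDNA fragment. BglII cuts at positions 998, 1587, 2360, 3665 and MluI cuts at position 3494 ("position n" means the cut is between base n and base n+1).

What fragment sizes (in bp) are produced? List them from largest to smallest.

1134, 998, 773, 589, 256, 171 bp

Combined cut positions (sorted): 998, 1587, 2360, 3494, 3665.
Linear molecule, 5 cuts → 6 fragments:
  998 − 0 = 998 bp
  1587 − 998 = 589 bp
  2360 − 1587 = 773 bp
  3494 − 2360 = 1134 bp
  3665 − 3494 = 171 bp
  3921 − 3665 = 256 bp
Sorted largest to smallest: 1134, 998, 773, 589, 256, 171 bp.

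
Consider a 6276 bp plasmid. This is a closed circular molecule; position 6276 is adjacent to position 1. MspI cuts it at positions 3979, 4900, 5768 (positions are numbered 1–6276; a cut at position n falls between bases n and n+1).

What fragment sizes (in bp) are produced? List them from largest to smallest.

Circular molecule, 3 cuts → 3 fragments:
  4900 − 3979 = 921 bp
  5768 − 4900 = 868 bp
  wrap: 6276 − 5768 + 3979 = 4487 bp
Sorted largest to smallest: 4487, 921, 868 bp.

4487, 921, 868 bp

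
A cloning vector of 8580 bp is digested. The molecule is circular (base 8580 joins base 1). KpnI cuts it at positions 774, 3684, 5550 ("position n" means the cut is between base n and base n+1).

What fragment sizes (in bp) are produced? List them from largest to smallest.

Circular molecule, 3 cuts → 3 fragments:
  3684 − 774 = 2910 bp
  5550 − 3684 = 1866 bp
  wrap: 8580 − 5550 + 774 = 3804 bp
Sorted largest to smallest: 3804, 2910, 1866 bp.

3804, 2910, 1866 bp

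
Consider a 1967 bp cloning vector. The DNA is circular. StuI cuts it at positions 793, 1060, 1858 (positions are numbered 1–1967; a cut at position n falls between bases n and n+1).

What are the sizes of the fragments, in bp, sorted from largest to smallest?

Circular molecule, 3 cuts → 3 fragments:
  1060 − 793 = 267 bp
  1858 − 1060 = 798 bp
  wrap: 1967 − 1858 + 793 = 902 bp
Sorted largest to smallest: 902, 798, 267 bp.

902, 798, 267 bp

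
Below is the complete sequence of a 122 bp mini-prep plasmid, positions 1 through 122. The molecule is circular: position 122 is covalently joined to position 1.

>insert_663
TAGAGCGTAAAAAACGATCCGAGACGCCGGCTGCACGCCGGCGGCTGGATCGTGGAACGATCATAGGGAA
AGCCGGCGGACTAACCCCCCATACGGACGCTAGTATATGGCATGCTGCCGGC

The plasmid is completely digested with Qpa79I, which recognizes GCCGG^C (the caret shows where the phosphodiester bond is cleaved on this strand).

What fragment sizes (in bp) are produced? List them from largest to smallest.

Qpa79I sites (GCCGGC) start at positions 26, 37, 72, 117.
Qpa79I cuts after base 5 of each site (before the last base), so after positions 30, 41, 76, 121.
Circular molecule, 4 cuts → 4 fragments:
  31–41 → 11 bp
  42–76 → 35 bp
  77–121 → 45 bp
  122–122 then 1–30 → 1 + 30 = 31 bp
Sorted largest to smallest: 45, 35, 31, 11 bp.

45, 35, 31, 11 bp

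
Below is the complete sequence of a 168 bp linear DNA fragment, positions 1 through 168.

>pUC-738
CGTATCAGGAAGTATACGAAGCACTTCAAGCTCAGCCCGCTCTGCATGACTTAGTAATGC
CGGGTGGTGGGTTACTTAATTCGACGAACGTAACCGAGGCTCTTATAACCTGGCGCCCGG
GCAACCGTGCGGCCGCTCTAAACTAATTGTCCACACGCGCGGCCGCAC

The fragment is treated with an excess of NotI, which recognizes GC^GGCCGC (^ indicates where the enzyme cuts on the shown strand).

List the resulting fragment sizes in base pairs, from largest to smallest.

130, 30, 8 bp

NotI sites (GCGGCCGC) start at positions 129, 159.
NotI cuts after base 2 of each site, so after positions 130, 160.
Linear molecule, 2 cuts → 3 fragments:
  1–130 → 130 bp
  131–160 → 30 bp
  161–168 → 8 bp
Sorted largest to smallest: 130, 30, 8 bp.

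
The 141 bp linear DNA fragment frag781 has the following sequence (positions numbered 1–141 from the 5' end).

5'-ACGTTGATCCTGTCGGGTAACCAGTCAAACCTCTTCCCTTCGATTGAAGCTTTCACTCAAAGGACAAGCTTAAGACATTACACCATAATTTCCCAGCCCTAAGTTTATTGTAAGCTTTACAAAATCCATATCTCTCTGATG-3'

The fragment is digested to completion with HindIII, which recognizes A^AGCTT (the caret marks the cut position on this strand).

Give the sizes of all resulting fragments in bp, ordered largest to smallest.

47, 46, 29, 19 bp

HindIII sites (AAGCTT) start at positions 47, 66, 112.
HindIII cuts after the first base of each site, so after positions 47, 66, 112.
Linear molecule, 3 cuts → 4 fragments:
  1–47 → 47 bp
  48–66 → 19 bp
  67–112 → 46 bp
  113–141 → 29 bp
Sorted largest to smallest: 47, 46, 29, 19 bp.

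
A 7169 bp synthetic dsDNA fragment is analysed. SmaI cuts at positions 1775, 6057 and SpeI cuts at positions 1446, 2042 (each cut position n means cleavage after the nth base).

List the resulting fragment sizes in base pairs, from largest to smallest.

Combined cut positions (sorted): 1446, 1775, 2042, 6057.
Linear molecule, 4 cuts → 5 fragments:
  1446 − 0 = 1446 bp
  1775 − 1446 = 329 bp
  2042 − 1775 = 267 bp
  6057 − 2042 = 4015 bp
  7169 − 6057 = 1112 bp
Sorted largest to smallest: 4015, 1446, 1112, 329, 267 bp.

4015, 1446, 1112, 329, 267 bp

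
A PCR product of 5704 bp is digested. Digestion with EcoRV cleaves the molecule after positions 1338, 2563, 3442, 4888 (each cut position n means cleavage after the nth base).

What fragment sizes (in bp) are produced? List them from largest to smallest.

Linear molecule, 4 cuts → 5 fragments:
  1338 − 0 = 1338 bp
  2563 − 1338 = 1225 bp
  3442 − 2563 = 879 bp
  4888 − 3442 = 1446 bp
  5704 − 4888 = 816 bp
Sorted largest to smallest: 1446, 1338, 1225, 879, 816 bp.

1446, 1338, 1225, 879, 816 bp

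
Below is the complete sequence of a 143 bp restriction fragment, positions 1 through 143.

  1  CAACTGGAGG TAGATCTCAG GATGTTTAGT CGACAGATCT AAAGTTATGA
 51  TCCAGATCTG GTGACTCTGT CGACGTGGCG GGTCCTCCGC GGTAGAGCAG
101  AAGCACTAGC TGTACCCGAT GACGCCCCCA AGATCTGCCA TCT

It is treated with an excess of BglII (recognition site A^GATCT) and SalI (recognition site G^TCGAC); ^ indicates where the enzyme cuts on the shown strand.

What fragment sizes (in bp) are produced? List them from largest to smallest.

BglII sites (AGATCT) start at positions 12, 35, 54, 131.
BglII cuts after the first base of each site, so after positions 12, 35, 54, 131.
SalI sites (GTCGAC) start at positions 29, 69.
SalI cuts after the first base of each site, so after positions 29, 69.
Combined cut positions: 12, 29, 35, 54, 69, 131.
Linear molecule, 6 cuts → 7 fragments:
  1–12 → 12 bp
  13–29 → 17 bp
  30–35 → 6 bp
  36–54 → 19 bp
  55–69 → 15 bp
  70–131 → 62 bp
  132–143 → 12 bp
Sorted largest to smallest: 62, 19, 17, 15, 12, 12, 6 bp.

62, 19, 17, 15, 12, 12, 6 bp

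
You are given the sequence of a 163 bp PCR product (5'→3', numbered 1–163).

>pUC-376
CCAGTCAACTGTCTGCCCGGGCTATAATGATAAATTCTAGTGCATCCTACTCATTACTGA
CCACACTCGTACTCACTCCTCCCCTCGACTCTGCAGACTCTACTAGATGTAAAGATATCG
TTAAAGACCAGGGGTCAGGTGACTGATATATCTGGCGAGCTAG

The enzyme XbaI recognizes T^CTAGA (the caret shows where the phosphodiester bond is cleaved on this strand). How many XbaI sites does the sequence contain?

0

No occurrence of TCTAGA is present in the sequence.
XbaI does not cut: 0 sites.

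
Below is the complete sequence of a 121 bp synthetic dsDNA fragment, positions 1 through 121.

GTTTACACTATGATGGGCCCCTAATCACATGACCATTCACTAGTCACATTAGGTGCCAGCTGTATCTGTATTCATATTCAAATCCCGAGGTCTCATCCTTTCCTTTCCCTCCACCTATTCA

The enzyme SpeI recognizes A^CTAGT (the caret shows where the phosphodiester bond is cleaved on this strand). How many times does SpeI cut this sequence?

ACTAGT occurs starting at position 39.
SpeI cuts at 1 site.

1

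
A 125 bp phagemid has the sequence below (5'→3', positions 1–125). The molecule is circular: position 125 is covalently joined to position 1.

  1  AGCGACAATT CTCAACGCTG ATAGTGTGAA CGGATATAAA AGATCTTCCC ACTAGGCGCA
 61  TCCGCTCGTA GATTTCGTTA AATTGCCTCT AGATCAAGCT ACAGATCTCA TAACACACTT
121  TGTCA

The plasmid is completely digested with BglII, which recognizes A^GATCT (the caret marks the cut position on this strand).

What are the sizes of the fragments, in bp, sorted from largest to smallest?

BglII sites (AGATCT) start at positions 41, 103.
BglII cuts after the first base of each site, so after positions 41, 103.
Circular molecule, 2 cuts → 2 fragments:
  42–103 → 62 bp
  104–125 then 1–41 → 22 + 41 = 63 bp
Sorted largest to smallest: 63, 62 bp.

63, 62 bp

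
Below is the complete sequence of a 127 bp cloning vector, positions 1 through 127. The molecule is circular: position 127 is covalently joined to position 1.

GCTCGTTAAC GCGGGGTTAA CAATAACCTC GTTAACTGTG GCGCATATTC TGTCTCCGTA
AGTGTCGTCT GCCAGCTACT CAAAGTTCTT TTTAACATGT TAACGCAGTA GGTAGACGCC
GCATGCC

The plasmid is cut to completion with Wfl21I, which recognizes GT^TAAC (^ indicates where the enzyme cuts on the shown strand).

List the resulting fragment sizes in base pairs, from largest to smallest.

Wfl21I sites (GTTAAC) start at positions 5, 16, 31, 99.
Wfl21I cuts after base 2 of each site, so after positions 6, 17, 32, 100.
Circular molecule, 4 cuts → 4 fragments:
  7–17 → 11 bp
  18–32 → 15 bp
  33–100 → 68 bp
  101–127 then 1–6 → 27 + 6 = 33 bp
Sorted largest to smallest: 68, 33, 15, 11 bp.

68, 33, 15, 11 bp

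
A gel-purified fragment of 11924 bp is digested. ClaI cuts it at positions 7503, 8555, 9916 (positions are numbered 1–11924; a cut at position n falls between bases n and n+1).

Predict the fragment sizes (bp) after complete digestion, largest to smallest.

7503, 2008, 1361, 1052 bp

Linear molecule, 3 cuts → 4 fragments:
  7503 − 0 = 7503 bp
  8555 − 7503 = 1052 bp
  9916 − 8555 = 1361 bp
  11924 − 9916 = 2008 bp
Sorted largest to smallest: 7503, 2008, 1361, 1052 bp.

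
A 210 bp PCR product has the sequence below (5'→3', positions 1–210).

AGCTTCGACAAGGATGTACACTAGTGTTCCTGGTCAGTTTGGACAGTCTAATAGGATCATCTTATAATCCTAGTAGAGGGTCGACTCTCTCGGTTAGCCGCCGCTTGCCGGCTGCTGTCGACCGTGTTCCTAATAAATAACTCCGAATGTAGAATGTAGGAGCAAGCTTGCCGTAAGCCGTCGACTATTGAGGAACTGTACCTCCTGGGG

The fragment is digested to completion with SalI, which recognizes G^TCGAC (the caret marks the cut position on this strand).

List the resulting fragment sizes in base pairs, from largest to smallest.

80, 63, 37, 30 bp

SalI sites (GTCGAC) start at positions 80, 117, 180.
SalI cuts after the first base of each site, so after positions 80, 117, 180.
Linear molecule, 3 cuts → 4 fragments:
  1–80 → 80 bp
  81–117 → 37 bp
  118–180 → 63 bp
  181–210 → 30 bp
Sorted largest to smallest: 80, 63, 37, 30 bp.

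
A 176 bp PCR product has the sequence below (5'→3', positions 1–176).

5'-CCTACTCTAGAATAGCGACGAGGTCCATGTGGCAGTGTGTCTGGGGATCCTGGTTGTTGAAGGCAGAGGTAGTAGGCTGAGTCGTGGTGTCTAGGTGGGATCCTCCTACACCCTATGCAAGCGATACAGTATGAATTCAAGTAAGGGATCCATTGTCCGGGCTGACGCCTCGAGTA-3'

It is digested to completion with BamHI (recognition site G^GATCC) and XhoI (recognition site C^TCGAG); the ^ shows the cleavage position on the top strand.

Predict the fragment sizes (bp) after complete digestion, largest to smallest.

BamHI sites (GGATCC) start at positions 45, 98, 146.
BamHI cuts after the first base of each site, so after positions 45, 98, 146.
The XhoI site (CTCGAG) starts at position 169.
XhoI cuts after the first base of each site, so after position 169.
Combined cut positions: 45, 98, 146, 169.
Linear molecule, 4 cuts → 5 fragments:
  1–45 → 45 bp
  46–98 → 53 bp
  99–146 → 48 bp
  147–169 → 23 bp
  170–176 → 7 bp
Sorted largest to smallest: 53, 48, 45, 23, 7 bp.

53, 48, 45, 23, 7 bp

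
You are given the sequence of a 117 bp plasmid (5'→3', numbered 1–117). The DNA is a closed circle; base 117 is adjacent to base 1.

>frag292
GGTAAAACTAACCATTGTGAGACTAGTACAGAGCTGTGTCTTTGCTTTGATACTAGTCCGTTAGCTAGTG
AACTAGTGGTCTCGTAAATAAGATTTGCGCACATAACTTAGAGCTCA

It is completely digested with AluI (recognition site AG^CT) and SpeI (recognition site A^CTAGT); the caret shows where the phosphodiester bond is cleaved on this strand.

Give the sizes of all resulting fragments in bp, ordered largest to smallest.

AluI sites (AGCT) start at positions 32, 63, 112.
AluI cuts after base 2 of each site, so after positions 33, 64, 113.
SpeI sites (ACTAGT) start at positions 22, 52, 72.
SpeI cuts after the first base of each site, so after positions 22, 52, 72.
Combined cut positions: 22, 33, 52, 64, 72, 113.
Circular molecule, 6 cuts → 6 fragments:
  23–33 → 11 bp
  34–52 → 19 bp
  53–64 → 12 bp
  65–72 → 8 bp
  73–113 → 41 bp
  114–117 then 1–22 → 4 + 22 = 26 bp
Sorted largest to smallest: 41, 26, 19, 12, 11, 8 bp.

41, 26, 19, 12, 11, 8 bp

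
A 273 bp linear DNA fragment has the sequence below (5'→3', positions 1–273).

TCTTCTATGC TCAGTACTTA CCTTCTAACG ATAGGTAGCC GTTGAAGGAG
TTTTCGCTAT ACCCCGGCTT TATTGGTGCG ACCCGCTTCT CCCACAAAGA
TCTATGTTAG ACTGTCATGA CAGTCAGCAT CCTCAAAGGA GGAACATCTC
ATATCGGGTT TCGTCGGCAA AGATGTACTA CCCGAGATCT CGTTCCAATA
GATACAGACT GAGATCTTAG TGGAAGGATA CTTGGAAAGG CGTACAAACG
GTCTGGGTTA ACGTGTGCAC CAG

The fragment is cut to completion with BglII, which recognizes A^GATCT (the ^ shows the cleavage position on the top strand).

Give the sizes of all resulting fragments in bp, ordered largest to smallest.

BglII sites (AGATCT) start at positions 98, 185, 212.
BglII cuts after the first base of each site, so after positions 98, 185, 212.
Linear molecule, 3 cuts → 4 fragments:
  1–98 → 98 bp
  99–185 → 87 bp
  186–212 → 27 bp
  213–273 → 61 bp
Sorted largest to smallest: 98, 87, 61, 27 bp.

98, 87, 61, 27 bp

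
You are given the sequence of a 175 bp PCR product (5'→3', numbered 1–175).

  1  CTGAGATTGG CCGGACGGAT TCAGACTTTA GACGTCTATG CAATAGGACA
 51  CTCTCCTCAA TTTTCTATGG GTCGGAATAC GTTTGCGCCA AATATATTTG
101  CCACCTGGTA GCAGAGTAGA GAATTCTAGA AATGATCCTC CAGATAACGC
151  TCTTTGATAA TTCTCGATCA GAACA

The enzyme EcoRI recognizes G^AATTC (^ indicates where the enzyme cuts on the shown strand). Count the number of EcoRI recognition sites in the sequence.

GAATTC occurs starting at position 121.
EcoRI cuts at 1 site.

1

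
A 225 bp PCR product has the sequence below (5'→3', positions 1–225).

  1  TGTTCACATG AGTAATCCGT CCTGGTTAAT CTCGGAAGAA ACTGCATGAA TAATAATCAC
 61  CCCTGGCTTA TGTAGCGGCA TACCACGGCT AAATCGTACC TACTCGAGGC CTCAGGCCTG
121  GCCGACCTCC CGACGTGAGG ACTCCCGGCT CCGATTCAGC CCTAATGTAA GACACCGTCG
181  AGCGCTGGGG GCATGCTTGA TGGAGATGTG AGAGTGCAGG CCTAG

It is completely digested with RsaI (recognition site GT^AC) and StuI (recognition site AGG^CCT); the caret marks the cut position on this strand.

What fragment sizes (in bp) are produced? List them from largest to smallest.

The RsaI site (GTAC) starts at position 96.
RsaI cuts after base 2 of each site, so after position 97.
StuI sites (AGGCCT) start at positions 107, 114, 218.
StuI cuts after base 3 of each site, so after positions 109, 116, 220.
Combined cut positions: 97, 109, 116, 220.
Linear molecule, 4 cuts → 5 fragments:
  1–97 → 97 bp
  98–109 → 12 bp
  110–116 → 7 bp
  117–220 → 104 bp
  221–225 → 5 bp
Sorted largest to smallest: 104, 97, 12, 7, 5 bp.

104, 97, 12, 7, 5 bp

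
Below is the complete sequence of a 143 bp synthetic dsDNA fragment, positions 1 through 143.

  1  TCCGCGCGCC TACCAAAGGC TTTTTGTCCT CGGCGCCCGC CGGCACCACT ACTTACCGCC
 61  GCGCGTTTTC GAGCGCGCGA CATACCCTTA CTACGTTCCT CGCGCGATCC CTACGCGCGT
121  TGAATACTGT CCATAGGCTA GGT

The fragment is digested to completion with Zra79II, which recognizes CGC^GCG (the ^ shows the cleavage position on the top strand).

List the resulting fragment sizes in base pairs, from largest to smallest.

57, 27, 27, 14, 13, 5 bp

Zra79II sites (CGCGCG) start at positions 3, 60, 74, 101, 114.
Zra79II cuts after base 3 of each site, so after positions 5, 62, 76, 103, 116.
Linear molecule, 5 cuts → 6 fragments:
  1–5 → 5 bp
  6–62 → 57 bp
  63–76 → 14 bp
  77–103 → 27 bp
  104–116 → 13 bp
  117–143 → 27 bp
Sorted largest to smallest: 57, 27, 27, 14, 13, 5 bp.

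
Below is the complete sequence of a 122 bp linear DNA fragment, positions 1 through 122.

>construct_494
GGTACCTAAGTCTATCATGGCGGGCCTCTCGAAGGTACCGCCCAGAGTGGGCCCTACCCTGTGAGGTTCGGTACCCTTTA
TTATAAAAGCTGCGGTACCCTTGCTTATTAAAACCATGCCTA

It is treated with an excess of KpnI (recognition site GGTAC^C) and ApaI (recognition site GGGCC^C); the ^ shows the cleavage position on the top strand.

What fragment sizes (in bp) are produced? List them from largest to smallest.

KpnI sites (GGTACC) start at positions 1, 34, 70, 94.
KpnI cuts after base 5 of each site (before the last base), so after positions 5, 38, 74, 98.
The ApaI site (GGGCCC) starts at position 49.
ApaI cuts after base 5 of each site (before the last base), so after position 53.
Combined cut positions: 5, 38, 53, 74, 98.
Linear molecule, 5 cuts → 6 fragments:
  1–5 → 5 bp
  6–38 → 33 bp
  39–53 → 15 bp
  54–74 → 21 bp
  75–98 → 24 bp
  99–122 → 24 bp
Sorted largest to smallest: 33, 24, 24, 21, 15, 5 bp.

33, 24, 24, 21, 15, 5 bp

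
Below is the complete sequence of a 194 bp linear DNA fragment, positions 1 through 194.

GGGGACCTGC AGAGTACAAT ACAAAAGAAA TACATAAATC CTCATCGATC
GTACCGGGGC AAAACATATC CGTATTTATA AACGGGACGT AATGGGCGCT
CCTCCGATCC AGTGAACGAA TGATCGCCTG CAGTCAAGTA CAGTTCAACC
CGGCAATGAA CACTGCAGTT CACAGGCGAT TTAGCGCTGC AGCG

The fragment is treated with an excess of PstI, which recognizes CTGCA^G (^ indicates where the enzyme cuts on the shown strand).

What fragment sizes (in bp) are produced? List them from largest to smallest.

PstI sites (CTGCAG) start at positions 7, 128, 163, 187.
PstI cuts after base 5 of each site (before the last base), so after positions 11, 132, 167, 191.
Linear molecule, 4 cuts → 5 fragments:
  1–11 → 11 bp
  12–132 → 121 bp
  133–167 → 35 bp
  168–191 → 24 bp
  192–194 → 3 bp
Sorted largest to smallest: 121, 35, 24, 11, 3 bp.

121, 35, 24, 11, 3 bp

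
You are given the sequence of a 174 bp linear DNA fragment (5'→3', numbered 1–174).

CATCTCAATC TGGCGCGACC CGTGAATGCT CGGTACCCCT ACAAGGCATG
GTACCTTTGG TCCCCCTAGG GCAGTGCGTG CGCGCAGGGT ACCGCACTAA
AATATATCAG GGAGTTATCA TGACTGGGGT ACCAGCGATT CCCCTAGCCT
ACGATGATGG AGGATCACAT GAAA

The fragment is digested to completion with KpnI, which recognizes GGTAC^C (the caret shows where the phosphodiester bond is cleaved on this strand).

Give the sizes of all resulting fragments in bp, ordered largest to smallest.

42, 40, 38, 36, 18 bp

KpnI sites (GGTACC) start at positions 32, 50, 88, 128.
KpnI cuts after base 5 of each site (before the last base), so after positions 36, 54, 92, 132.
Linear molecule, 4 cuts → 5 fragments:
  1–36 → 36 bp
  37–54 → 18 bp
  55–92 → 38 bp
  93–132 → 40 bp
  133–174 → 42 bp
Sorted largest to smallest: 42, 40, 38, 36, 18 bp.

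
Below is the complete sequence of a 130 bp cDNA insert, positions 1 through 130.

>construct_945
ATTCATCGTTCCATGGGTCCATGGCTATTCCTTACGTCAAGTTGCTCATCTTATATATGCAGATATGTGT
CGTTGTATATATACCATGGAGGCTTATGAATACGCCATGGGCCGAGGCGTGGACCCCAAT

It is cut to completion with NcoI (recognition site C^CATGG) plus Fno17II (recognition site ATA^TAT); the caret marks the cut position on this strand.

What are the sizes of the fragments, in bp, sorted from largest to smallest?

NcoI sites (CCATGG) start at positions 11, 19, 84, 105.
NcoI cuts after the first base of each site, so after positions 11, 19, 84, 105.
Fno17II sites (ATATAT) start at positions 53, 77.
Fno17II cuts after base 3 of each site, so after positions 55, 79.
Combined cut positions: 11, 19, 55, 79, 84, 105.
Linear molecule, 6 cuts → 7 fragments:
  1–11 → 11 bp
  12–19 → 8 bp
  20–55 → 36 bp
  56–79 → 24 bp
  80–84 → 5 bp
  85–105 → 21 bp
  106–130 → 25 bp
Sorted largest to smallest: 36, 25, 24, 21, 11, 8, 5 bp.

36, 25, 24, 21, 11, 8, 5 bp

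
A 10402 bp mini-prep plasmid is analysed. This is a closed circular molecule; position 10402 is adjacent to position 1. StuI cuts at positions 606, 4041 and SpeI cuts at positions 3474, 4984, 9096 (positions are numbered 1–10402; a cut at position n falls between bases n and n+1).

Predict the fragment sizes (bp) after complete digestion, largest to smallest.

4112, 2868, 1912, 943, 567 bp

Combined cut positions (sorted): 606, 3474, 4041, 4984, 9096.
Circular molecule, 5 cuts → 5 fragments:
  3474 − 606 = 2868 bp
  4041 − 3474 = 567 bp
  4984 − 4041 = 943 bp
  9096 − 4984 = 4112 bp
  wrap: 10402 − 9096 + 606 = 1912 bp
Sorted largest to smallest: 4112, 2868, 1912, 943, 567 bp.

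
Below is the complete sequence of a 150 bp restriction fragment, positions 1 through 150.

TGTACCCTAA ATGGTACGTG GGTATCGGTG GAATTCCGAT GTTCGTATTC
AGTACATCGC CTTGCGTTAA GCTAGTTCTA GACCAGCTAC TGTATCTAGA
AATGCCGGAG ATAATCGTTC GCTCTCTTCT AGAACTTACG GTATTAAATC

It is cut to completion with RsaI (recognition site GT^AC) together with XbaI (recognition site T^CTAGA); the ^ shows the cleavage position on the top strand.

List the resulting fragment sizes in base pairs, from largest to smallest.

RsaI sites (GTAC) start at positions 2, 14, 52.
RsaI cuts after base 2 of each site, so after positions 3, 15, 53.
XbaI sites (TCTAGA) start at positions 77, 95, 128.
XbaI cuts after the first base of each site, so after positions 77, 95, 128.
Combined cut positions: 3, 15, 53, 77, 95, 128.
Linear molecule, 6 cuts → 7 fragments:
  1–3 → 3 bp
  4–15 → 12 bp
  16–53 → 38 bp
  54–77 → 24 bp
  78–95 → 18 bp
  96–128 → 33 bp
  129–150 → 22 bp
Sorted largest to smallest: 38, 33, 24, 22, 18, 12, 3 bp.

38, 33, 24, 22, 18, 12, 3 bp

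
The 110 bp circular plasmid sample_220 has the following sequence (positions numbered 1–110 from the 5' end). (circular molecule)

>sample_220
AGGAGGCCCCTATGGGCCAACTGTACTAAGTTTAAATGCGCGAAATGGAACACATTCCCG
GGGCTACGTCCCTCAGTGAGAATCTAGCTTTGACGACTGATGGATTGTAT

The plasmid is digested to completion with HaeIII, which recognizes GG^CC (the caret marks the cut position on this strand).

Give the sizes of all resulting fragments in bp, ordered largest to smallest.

100, 10 bp

HaeIII sites (GGCC) start at positions 5, 15.
HaeIII cuts after base 2 of each site, so after positions 6, 16.
Circular molecule, 2 cuts → 2 fragments:
  7–16 → 10 bp
  17–110 then 1–6 → 94 + 6 = 100 bp
Sorted largest to smallest: 100, 10 bp.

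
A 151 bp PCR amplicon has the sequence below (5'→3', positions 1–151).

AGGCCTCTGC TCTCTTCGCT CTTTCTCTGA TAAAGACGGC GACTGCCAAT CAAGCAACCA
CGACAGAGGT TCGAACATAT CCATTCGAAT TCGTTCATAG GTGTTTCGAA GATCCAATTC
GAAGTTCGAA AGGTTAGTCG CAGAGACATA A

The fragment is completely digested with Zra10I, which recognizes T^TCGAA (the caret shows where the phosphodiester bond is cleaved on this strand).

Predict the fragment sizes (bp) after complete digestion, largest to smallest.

Zra10I sites (TTCGAA) start at positions 70, 84, 105, 118, 125.
Zra10I cuts after the first base of each site, so after positions 70, 84, 105, 118, 125.
Linear molecule, 5 cuts → 6 fragments:
  1–70 → 70 bp
  71–84 → 14 bp
  85–105 → 21 bp
  106–118 → 13 bp
  119–125 → 7 bp
  126–151 → 26 bp
Sorted largest to smallest: 70, 26, 21, 14, 13, 7 bp.

70, 26, 21, 14, 13, 7 bp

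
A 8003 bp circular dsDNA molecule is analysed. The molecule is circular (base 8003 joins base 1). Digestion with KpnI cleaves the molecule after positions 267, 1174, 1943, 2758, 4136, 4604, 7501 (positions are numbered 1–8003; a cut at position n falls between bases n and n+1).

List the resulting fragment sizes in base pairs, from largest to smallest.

2897, 1378, 907, 815, 769, 769, 468 bp

Circular molecule, 7 cuts → 7 fragments:
  1174 − 267 = 907 bp
  1943 − 1174 = 769 bp
  2758 − 1943 = 815 bp
  4136 − 2758 = 1378 bp
  4604 − 4136 = 468 bp
  7501 − 4604 = 2897 bp
  wrap: 8003 − 7501 + 267 = 769 bp
Sorted largest to smallest: 2897, 1378, 907, 815, 769, 769, 468 bp.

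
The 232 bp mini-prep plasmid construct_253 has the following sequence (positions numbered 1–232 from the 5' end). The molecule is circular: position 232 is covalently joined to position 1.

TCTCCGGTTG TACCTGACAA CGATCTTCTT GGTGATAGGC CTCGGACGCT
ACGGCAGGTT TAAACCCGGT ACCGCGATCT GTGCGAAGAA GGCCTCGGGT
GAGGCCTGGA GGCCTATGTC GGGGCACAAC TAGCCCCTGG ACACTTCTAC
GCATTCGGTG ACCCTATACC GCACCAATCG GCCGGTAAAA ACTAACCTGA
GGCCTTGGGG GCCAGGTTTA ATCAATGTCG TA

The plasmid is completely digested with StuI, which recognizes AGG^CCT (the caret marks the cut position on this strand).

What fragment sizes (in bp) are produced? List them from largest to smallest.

90, 69, 53, 12, 8 bp

StuI sites (AGGCCT) start at positions 37, 90, 102, 110, 200.
StuI cuts after base 3 of each site, so after positions 39, 92, 104, 112, 202.
Circular molecule, 5 cuts → 5 fragments:
  40–92 → 53 bp
  93–104 → 12 bp
  105–112 → 8 bp
  113–202 → 90 bp
  203–232 then 1–39 → 30 + 39 = 69 bp
Sorted largest to smallest: 90, 69, 53, 12, 8 bp.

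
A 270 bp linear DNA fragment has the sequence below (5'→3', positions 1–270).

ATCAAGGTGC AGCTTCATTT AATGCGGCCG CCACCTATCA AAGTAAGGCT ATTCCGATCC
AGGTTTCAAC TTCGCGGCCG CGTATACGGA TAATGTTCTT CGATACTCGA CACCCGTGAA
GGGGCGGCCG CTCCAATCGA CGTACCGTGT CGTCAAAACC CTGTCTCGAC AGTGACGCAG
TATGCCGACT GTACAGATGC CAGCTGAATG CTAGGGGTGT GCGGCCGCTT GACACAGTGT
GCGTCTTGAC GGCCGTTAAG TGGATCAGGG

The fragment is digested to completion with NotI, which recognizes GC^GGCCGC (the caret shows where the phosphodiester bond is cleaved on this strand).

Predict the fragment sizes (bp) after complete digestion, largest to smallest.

97, 50, 50, 48, 25 bp

NotI sites (GCGGCCGC) start at positions 24, 74, 124, 221.
NotI cuts after base 2 of each site, so after positions 25, 75, 125, 222.
Linear molecule, 4 cuts → 5 fragments:
  1–25 → 25 bp
  26–75 → 50 bp
  76–125 → 50 bp
  126–222 → 97 bp
  223–270 → 48 bp
Sorted largest to smallest: 97, 50, 50, 48, 25 bp.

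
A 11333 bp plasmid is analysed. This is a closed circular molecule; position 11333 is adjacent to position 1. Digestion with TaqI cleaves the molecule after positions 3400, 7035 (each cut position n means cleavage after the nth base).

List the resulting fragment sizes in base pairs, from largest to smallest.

Circular molecule, 2 cuts → 2 fragments:
  7035 − 3400 = 3635 bp
  wrap: 11333 − 7035 + 3400 = 7698 bp
Sorted largest to smallest: 7698, 3635 bp.

7698, 3635 bp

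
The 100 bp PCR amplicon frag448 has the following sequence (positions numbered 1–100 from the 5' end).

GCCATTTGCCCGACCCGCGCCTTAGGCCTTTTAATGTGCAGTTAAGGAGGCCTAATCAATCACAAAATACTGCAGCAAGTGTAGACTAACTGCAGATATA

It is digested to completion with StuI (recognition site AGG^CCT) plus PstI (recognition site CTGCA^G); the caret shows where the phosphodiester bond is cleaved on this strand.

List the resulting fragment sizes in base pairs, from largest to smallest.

26, 24, 24, 20, 6 bp

StuI sites (AGGCCT) start at positions 24, 48.
StuI cuts after base 3 of each site, so after positions 26, 50.
PstI sites (CTGCAG) start at positions 70, 90.
PstI cuts after base 5 of each site (before the last base), so after positions 74, 94.
Combined cut positions: 26, 50, 74, 94.
Linear molecule, 4 cuts → 5 fragments:
  1–26 → 26 bp
  27–50 → 24 bp
  51–74 → 24 bp
  75–94 → 20 bp
  95–100 → 6 bp
Sorted largest to smallest: 26, 24, 24, 20, 6 bp.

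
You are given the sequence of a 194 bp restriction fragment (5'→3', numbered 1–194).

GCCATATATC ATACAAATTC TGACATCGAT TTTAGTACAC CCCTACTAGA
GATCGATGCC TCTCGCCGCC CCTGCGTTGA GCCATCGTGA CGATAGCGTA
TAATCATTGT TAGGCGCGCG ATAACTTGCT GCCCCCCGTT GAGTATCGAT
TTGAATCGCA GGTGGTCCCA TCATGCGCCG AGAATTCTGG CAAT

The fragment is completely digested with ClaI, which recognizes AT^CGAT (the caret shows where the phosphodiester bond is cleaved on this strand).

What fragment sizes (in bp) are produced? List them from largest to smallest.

93, 48, 27, 26 bp

ClaI sites (ATCGAT) start at positions 25, 52, 145.
ClaI cuts after base 2 of each site, so after positions 26, 53, 146.
Linear molecule, 3 cuts → 4 fragments:
  1–26 → 26 bp
  27–53 → 27 bp
  54–146 → 93 bp
  147–194 → 48 bp
Sorted largest to smallest: 93, 48, 27, 26 bp.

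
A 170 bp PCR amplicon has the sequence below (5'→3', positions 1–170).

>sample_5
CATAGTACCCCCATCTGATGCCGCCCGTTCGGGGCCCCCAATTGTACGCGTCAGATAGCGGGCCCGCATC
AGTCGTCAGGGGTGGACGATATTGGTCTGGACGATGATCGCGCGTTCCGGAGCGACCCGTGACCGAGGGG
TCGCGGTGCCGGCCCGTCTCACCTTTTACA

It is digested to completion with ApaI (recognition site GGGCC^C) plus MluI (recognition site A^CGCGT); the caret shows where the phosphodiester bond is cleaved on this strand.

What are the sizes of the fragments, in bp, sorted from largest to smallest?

ApaI sites (GGGCCC) start at positions 32, 60.
ApaI cuts after base 5 of each site (before the last base), so after positions 36, 64.
The MluI site (ACGCGT) starts at position 46.
MluI cuts after the first base of each site, so after position 46.
Combined cut positions: 36, 46, 64.
Linear molecule, 3 cuts → 4 fragments:
  1–36 → 36 bp
  37–46 → 10 bp
  47–64 → 18 bp
  65–170 → 106 bp
Sorted largest to smallest: 106, 36, 18, 10 bp.

106, 36, 18, 10 bp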